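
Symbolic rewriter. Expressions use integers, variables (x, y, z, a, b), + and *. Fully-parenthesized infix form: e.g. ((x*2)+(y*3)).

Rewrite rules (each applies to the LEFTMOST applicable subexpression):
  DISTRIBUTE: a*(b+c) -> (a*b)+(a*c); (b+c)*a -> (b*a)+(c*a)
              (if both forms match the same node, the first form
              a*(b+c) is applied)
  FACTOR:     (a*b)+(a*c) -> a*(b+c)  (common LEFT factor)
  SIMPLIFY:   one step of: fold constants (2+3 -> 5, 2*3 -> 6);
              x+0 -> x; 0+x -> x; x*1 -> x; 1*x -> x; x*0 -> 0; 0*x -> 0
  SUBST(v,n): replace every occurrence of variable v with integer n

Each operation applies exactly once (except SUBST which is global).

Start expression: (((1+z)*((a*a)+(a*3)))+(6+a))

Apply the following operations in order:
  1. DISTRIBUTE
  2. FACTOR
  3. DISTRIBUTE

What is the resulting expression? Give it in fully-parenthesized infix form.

Answer: ((((1+z)*(a*a))+((1+z)*(a*3)))+(6+a))

Derivation:
Start: (((1+z)*((a*a)+(a*3)))+(6+a))
Apply DISTRIBUTE at L (target: ((1+z)*((a*a)+(a*3)))): (((1+z)*((a*a)+(a*3)))+(6+a)) -> ((((1+z)*(a*a))+((1+z)*(a*3)))+(6+a))
Apply FACTOR at L (target: (((1+z)*(a*a))+((1+z)*(a*3)))): ((((1+z)*(a*a))+((1+z)*(a*3)))+(6+a)) -> (((1+z)*((a*a)+(a*3)))+(6+a))
Apply DISTRIBUTE at L (target: ((1+z)*((a*a)+(a*3)))): (((1+z)*((a*a)+(a*3)))+(6+a)) -> ((((1+z)*(a*a))+((1+z)*(a*3)))+(6+a))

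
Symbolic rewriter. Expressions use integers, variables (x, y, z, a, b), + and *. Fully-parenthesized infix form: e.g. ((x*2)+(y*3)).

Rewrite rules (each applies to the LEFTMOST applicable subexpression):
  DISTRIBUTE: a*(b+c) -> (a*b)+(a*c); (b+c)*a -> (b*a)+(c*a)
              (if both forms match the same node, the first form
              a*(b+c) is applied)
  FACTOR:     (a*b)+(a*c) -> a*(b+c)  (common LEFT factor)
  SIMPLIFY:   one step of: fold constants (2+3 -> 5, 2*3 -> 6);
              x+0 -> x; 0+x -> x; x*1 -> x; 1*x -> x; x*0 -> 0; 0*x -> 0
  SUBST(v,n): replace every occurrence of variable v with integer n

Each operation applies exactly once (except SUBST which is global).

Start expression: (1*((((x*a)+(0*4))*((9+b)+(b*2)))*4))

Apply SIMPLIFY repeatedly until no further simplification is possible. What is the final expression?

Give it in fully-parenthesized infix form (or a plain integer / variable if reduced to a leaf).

Start: (1*((((x*a)+(0*4))*((9+b)+(b*2)))*4))
Step 1: at root: (1*((((x*a)+(0*4))*((9+b)+(b*2)))*4)) -> ((((x*a)+(0*4))*((9+b)+(b*2)))*4); overall: (1*((((x*a)+(0*4))*((9+b)+(b*2)))*4)) -> ((((x*a)+(0*4))*((9+b)+(b*2)))*4)
Step 2: at LLR: (0*4) -> 0; overall: ((((x*a)+(0*4))*((9+b)+(b*2)))*4) -> ((((x*a)+0)*((9+b)+(b*2)))*4)
Step 3: at LL: ((x*a)+0) -> (x*a); overall: ((((x*a)+0)*((9+b)+(b*2)))*4) -> (((x*a)*((9+b)+(b*2)))*4)
Fixed point: (((x*a)*((9+b)+(b*2)))*4)

Answer: (((x*a)*((9+b)+(b*2)))*4)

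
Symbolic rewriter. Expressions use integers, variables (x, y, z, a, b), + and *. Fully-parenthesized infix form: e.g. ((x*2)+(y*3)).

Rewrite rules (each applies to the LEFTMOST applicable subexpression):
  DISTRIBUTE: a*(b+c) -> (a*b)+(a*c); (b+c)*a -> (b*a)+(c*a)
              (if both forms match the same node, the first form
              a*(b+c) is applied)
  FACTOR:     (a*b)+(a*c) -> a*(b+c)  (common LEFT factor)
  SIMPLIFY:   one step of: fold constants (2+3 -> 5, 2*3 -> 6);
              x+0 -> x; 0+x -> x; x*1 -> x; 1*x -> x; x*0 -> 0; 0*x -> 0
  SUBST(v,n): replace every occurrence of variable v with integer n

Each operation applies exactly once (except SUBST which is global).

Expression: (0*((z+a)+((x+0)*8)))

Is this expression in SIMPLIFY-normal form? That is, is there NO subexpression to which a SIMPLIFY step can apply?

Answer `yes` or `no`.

Answer: no

Derivation:
Expression: (0*((z+a)+((x+0)*8)))
Scanning for simplifiable subexpressions (pre-order)...
  at root: (0*((z+a)+((x+0)*8))) (SIMPLIFIABLE)
  at R: ((z+a)+((x+0)*8)) (not simplifiable)
  at RL: (z+a) (not simplifiable)
  at RR: ((x+0)*8) (not simplifiable)
  at RRL: (x+0) (SIMPLIFIABLE)
Found simplifiable subexpr at path root: (0*((z+a)+((x+0)*8)))
One SIMPLIFY step would give: 0
-> NOT in normal form.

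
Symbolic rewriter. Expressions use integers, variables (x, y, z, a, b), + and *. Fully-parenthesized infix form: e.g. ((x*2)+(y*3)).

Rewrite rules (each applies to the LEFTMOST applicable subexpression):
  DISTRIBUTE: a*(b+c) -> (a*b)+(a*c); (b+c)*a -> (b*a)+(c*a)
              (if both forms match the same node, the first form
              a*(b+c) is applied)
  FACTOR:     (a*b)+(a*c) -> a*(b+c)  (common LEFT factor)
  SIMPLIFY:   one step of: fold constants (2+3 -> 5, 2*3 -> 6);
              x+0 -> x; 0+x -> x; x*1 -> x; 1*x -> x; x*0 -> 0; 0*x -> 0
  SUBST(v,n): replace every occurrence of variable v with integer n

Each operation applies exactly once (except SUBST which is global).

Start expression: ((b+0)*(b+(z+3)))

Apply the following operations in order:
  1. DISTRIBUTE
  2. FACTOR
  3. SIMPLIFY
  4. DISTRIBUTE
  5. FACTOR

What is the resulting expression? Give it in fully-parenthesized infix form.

Answer: (b*(b+(z+3)))

Derivation:
Start: ((b+0)*(b+(z+3)))
Apply DISTRIBUTE at root (target: ((b+0)*(b+(z+3)))): ((b+0)*(b+(z+3))) -> (((b+0)*b)+((b+0)*(z+3)))
Apply FACTOR at root (target: (((b+0)*b)+((b+0)*(z+3)))): (((b+0)*b)+((b+0)*(z+3))) -> ((b+0)*(b+(z+3)))
Apply SIMPLIFY at L (target: (b+0)): ((b+0)*(b+(z+3))) -> (b*(b+(z+3)))
Apply DISTRIBUTE at root (target: (b*(b+(z+3)))): (b*(b+(z+3))) -> ((b*b)+(b*(z+3)))
Apply FACTOR at root (target: ((b*b)+(b*(z+3)))): ((b*b)+(b*(z+3))) -> (b*(b+(z+3)))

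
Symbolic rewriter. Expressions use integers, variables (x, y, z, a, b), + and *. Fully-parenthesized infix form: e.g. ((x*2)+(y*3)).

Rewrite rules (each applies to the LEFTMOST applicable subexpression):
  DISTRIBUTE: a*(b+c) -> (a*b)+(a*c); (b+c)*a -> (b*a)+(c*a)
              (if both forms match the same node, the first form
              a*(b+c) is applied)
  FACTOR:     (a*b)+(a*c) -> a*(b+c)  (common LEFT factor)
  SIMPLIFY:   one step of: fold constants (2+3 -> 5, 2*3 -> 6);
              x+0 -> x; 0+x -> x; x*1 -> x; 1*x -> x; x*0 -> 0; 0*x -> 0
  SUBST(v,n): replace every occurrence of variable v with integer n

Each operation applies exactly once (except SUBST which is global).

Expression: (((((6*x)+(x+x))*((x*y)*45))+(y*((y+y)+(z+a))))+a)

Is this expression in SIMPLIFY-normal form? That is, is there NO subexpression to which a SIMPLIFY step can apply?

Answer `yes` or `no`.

Answer: yes

Derivation:
Expression: (((((6*x)+(x+x))*((x*y)*45))+(y*((y+y)+(z+a))))+a)
Scanning for simplifiable subexpressions (pre-order)...
  at root: (((((6*x)+(x+x))*((x*y)*45))+(y*((y+y)+(z+a))))+a) (not simplifiable)
  at L: ((((6*x)+(x+x))*((x*y)*45))+(y*((y+y)+(z+a)))) (not simplifiable)
  at LL: (((6*x)+(x+x))*((x*y)*45)) (not simplifiable)
  at LLL: ((6*x)+(x+x)) (not simplifiable)
  at LLLL: (6*x) (not simplifiable)
  at LLLR: (x+x) (not simplifiable)
  at LLR: ((x*y)*45) (not simplifiable)
  at LLRL: (x*y) (not simplifiable)
  at LR: (y*((y+y)+(z+a))) (not simplifiable)
  at LRR: ((y+y)+(z+a)) (not simplifiable)
  at LRRL: (y+y) (not simplifiable)
  at LRRR: (z+a) (not simplifiable)
Result: no simplifiable subexpression found -> normal form.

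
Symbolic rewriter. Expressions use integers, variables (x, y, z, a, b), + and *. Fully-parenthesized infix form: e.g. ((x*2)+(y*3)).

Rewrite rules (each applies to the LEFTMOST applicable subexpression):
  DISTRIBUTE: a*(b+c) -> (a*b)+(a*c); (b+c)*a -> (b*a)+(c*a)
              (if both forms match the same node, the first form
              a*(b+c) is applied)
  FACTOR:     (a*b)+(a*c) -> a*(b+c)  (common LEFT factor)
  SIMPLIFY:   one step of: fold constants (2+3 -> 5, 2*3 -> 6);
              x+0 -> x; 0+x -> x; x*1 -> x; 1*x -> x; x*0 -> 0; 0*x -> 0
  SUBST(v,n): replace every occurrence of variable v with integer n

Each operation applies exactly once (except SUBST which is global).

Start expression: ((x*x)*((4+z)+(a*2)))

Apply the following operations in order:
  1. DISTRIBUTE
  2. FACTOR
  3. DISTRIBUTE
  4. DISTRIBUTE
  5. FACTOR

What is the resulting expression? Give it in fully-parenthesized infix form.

Start: ((x*x)*((4+z)+(a*2)))
Apply DISTRIBUTE at root (target: ((x*x)*((4+z)+(a*2)))): ((x*x)*((4+z)+(a*2))) -> (((x*x)*(4+z))+((x*x)*(a*2)))
Apply FACTOR at root (target: (((x*x)*(4+z))+((x*x)*(a*2)))): (((x*x)*(4+z))+((x*x)*(a*2))) -> ((x*x)*((4+z)+(a*2)))
Apply DISTRIBUTE at root (target: ((x*x)*((4+z)+(a*2)))): ((x*x)*((4+z)+(a*2))) -> (((x*x)*(4+z))+((x*x)*(a*2)))
Apply DISTRIBUTE at L (target: ((x*x)*(4+z))): (((x*x)*(4+z))+((x*x)*(a*2))) -> ((((x*x)*4)+((x*x)*z))+((x*x)*(a*2)))
Apply FACTOR at L (target: (((x*x)*4)+((x*x)*z))): ((((x*x)*4)+((x*x)*z))+((x*x)*(a*2))) -> (((x*x)*(4+z))+((x*x)*(a*2)))

Answer: (((x*x)*(4+z))+((x*x)*(a*2)))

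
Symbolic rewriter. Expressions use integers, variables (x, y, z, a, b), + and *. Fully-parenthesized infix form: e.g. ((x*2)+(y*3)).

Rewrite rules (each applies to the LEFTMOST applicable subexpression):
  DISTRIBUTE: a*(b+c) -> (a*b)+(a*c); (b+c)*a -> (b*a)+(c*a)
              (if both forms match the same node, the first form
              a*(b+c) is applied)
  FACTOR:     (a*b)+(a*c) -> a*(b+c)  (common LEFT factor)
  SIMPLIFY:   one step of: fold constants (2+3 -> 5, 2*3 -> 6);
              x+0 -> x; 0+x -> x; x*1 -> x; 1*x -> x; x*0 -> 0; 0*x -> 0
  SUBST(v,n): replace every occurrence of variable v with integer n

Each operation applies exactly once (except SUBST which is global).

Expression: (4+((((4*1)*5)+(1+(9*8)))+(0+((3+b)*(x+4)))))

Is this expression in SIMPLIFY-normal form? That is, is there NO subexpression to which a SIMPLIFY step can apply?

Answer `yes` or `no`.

Expression: (4+((((4*1)*5)+(1+(9*8)))+(0+((3+b)*(x+4)))))
Scanning for simplifiable subexpressions (pre-order)...
  at root: (4+((((4*1)*5)+(1+(9*8)))+(0+((3+b)*(x+4))))) (not simplifiable)
  at R: ((((4*1)*5)+(1+(9*8)))+(0+((3+b)*(x+4)))) (not simplifiable)
  at RL: (((4*1)*5)+(1+(9*8))) (not simplifiable)
  at RLL: ((4*1)*5) (not simplifiable)
  at RLLL: (4*1) (SIMPLIFIABLE)
  at RLR: (1+(9*8)) (not simplifiable)
  at RLRR: (9*8) (SIMPLIFIABLE)
  at RR: (0+((3+b)*(x+4))) (SIMPLIFIABLE)
  at RRR: ((3+b)*(x+4)) (not simplifiable)
  at RRRL: (3+b) (not simplifiable)
  at RRRR: (x+4) (not simplifiable)
Found simplifiable subexpr at path RLLL: (4*1)
One SIMPLIFY step would give: (4+(((4*5)+(1+(9*8)))+(0+((3+b)*(x+4)))))
-> NOT in normal form.

Answer: no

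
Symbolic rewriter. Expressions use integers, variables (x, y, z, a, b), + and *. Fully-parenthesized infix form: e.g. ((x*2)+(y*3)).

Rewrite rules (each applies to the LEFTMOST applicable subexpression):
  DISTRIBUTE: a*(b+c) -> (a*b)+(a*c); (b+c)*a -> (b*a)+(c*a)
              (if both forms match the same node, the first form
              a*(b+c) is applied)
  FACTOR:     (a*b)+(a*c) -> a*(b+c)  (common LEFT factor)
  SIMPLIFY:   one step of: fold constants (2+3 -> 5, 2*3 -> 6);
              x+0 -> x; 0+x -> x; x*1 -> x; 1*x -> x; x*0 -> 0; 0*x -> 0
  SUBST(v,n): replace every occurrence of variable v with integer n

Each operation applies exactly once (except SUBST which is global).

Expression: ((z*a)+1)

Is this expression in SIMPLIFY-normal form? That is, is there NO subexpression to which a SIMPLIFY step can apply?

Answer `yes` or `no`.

Answer: yes

Derivation:
Expression: ((z*a)+1)
Scanning for simplifiable subexpressions (pre-order)...
  at root: ((z*a)+1) (not simplifiable)
  at L: (z*a) (not simplifiable)
Result: no simplifiable subexpression found -> normal form.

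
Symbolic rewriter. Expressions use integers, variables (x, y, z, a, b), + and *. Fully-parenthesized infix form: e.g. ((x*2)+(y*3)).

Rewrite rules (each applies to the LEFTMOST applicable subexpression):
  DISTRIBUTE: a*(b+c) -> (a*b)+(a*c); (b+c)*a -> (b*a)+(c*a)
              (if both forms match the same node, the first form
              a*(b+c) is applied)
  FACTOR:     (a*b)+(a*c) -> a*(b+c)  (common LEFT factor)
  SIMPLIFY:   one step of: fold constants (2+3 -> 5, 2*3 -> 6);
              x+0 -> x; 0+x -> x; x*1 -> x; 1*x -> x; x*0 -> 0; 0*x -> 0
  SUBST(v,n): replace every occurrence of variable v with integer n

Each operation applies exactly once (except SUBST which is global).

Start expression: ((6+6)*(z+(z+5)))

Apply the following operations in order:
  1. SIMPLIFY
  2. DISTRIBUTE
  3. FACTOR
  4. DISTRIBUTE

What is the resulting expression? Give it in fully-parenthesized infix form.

Answer: ((12*z)+(12*(z+5)))

Derivation:
Start: ((6+6)*(z+(z+5)))
Apply SIMPLIFY at L (target: (6+6)): ((6+6)*(z+(z+5))) -> (12*(z+(z+5)))
Apply DISTRIBUTE at root (target: (12*(z+(z+5)))): (12*(z+(z+5))) -> ((12*z)+(12*(z+5)))
Apply FACTOR at root (target: ((12*z)+(12*(z+5)))): ((12*z)+(12*(z+5))) -> (12*(z+(z+5)))
Apply DISTRIBUTE at root (target: (12*(z+(z+5)))): (12*(z+(z+5))) -> ((12*z)+(12*(z+5)))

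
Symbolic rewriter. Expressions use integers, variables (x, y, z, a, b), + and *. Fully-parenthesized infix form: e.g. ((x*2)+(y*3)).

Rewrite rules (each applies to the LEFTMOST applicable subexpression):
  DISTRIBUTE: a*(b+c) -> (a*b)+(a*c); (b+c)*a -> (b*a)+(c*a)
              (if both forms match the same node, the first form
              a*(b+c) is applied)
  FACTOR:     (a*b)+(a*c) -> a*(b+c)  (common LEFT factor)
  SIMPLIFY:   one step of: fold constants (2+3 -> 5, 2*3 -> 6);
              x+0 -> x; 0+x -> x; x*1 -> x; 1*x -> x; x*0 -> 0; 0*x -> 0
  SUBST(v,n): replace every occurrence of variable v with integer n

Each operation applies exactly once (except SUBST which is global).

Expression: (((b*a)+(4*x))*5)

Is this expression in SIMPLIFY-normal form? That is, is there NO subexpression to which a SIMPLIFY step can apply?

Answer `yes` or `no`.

Expression: (((b*a)+(4*x))*5)
Scanning for simplifiable subexpressions (pre-order)...
  at root: (((b*a)+(4*x))*5) (not simplifiable)
  at L: ((b*a)+(4*x)) (not simplifiable)
  at LL: (b*a) (not simplifiable)
  at LR: (4*x) (not simplifiable)
Result: no simplifiable subexpression found -> normal form.

Answer: yes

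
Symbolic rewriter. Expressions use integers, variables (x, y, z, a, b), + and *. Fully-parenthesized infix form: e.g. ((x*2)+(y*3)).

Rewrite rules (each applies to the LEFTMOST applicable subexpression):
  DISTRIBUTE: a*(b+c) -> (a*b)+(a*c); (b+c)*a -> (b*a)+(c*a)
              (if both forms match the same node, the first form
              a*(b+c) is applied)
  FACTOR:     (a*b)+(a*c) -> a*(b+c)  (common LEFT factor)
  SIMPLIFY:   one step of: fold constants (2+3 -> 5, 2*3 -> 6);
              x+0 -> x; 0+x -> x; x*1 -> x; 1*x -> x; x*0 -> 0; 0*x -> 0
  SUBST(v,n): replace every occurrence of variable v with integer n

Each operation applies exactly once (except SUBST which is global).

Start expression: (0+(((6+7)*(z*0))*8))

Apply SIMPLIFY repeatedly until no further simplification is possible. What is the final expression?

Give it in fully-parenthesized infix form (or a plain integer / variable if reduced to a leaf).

Answer: 0

Derivation:
Start: (0+(((6+7)*(z*0))*8))
Step 1: at root: (0+(((6+7)*(z*0))*8)) -> (((6+7)*(z*0))*8); overall: (0+(((6+7)*(z*0))*8)) -> (((6+7)*(z*0))*8)
Step 2: at LL: (6+7) -> 13; overall: (((6+7)*(z*0))*8) -> ((13*(z*0))*8)
Step 3: at LR: (z*0) -> 0; overall: ((13*(z*0))*8) -> ((13*0)*8)
Step 4: at L: (13*0) -> 0; overall: ((13*0)*8) -> (0*8)
Step 5: at root: (0*8) -> 0; overall: (0*8) -> 0
Fixed point: 0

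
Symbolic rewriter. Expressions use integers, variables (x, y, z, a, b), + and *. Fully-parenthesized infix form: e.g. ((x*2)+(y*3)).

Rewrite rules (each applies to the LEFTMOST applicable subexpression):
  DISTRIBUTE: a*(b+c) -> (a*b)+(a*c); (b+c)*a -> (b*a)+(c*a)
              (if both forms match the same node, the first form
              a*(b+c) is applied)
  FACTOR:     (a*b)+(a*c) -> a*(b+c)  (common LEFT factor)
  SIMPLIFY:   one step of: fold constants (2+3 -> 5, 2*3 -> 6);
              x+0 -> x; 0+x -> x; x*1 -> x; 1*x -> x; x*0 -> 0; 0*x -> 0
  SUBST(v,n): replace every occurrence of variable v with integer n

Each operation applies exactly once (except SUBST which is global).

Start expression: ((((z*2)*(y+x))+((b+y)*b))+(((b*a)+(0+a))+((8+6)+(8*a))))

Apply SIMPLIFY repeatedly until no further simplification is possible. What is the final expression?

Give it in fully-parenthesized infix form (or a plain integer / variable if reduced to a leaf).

Answer: ((((z*2)*(y+x))+((b+y)*b))+(((b*a)+a)+(14+(8*a))))

Derivation:
Start: ((((z*2)*(y+x))+((b+y)*b))+(((b*a)+(0+a))+((8+6)+(8*a))))
Step 1: at RLR: (0+a) -> a; overall: ((((z*2)*(y+x))+((b+y)*b))+(((b*a)+(0+a))+((8+6)+(8*a)))) -> ((((z*2)*(y+x))+((b+y)*b))+(((b*a)+a)+((8+6)+(8*a))))
Step 2: at RRL: (8+6) -> 14; overall: ((((z*2)*(y+x))+((b+y)*b))+(((b*a)+a)+((8+6)+(8*a)))) -> ((((z*2)*(y+x))+((b+y)*b))+(((b*a)+a)+(14+(8*a))))
Fixed point: ((((z*2)*(y+x))+((b+y)*b))+(((b*a)+a)+(14+(8*a))))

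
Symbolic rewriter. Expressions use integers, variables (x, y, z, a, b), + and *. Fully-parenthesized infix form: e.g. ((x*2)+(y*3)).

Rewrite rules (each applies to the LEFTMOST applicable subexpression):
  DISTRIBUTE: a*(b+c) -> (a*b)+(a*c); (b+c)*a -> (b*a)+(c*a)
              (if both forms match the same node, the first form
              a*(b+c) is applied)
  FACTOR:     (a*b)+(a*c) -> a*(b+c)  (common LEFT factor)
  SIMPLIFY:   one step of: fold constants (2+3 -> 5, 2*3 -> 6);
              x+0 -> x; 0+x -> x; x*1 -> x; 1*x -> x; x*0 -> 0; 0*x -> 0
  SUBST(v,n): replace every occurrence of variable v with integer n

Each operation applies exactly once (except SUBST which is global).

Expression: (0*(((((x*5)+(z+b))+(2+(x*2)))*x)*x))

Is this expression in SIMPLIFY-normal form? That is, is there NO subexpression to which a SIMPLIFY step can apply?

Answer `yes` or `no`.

Answer: no

Derivation:
Expression: (0*(((((x*5)+(z+b))+(2+(x*2)))*x)*x))
Scanning for simplifiable subexpressions (pre-order)...
  at root: (0*(((((x*5)+(z+b))+(2+(x*2)))*x)*x)) (SIMPLIFIABLE)
  at R: (((((x*5)+(z+b))+(2+(x*2)))*x)*x) (not simplifiable)
  at RL: ((((x*5)+(z+b))+(2+(x*2)))*x) (not simplifiable)
  at RLL: (((x*5)+(z+b))+(2+(x*2))) (not simplifiable)
  at RLLL: ((x*5)+(z+b)) (not simplifiable)
  at RLLLL: (x*5) (not simplifiable)
  at RLLLR: (z+b) (not simplifiable)
  at RLLR: (2+(x*2)) (not simplifiable)
  at RLLRR: (x*2) (not simplifiable)
Found simplifiable subexpr at path root: (0*(((((x*5)+(z+b))+(2+(x*2)))*x)*x))
One SIMPLIFY step would give: 0
-> NOT in normal form.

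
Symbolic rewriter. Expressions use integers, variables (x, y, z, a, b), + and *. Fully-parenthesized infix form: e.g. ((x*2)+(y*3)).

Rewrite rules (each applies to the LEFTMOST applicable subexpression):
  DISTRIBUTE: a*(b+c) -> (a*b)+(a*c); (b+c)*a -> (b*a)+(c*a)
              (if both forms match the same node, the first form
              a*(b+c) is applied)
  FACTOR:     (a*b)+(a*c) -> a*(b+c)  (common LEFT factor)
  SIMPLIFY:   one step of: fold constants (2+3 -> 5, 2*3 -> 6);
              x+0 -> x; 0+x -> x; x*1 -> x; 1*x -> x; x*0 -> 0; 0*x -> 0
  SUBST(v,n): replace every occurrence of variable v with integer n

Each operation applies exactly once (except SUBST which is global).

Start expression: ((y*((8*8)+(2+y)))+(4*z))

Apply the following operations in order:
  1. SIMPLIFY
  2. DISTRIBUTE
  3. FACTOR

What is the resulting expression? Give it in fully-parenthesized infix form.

Start: ((y*((8*8)+(2+y)))+(4*z))
Apply SIMPLIFY at LRL (target: (8*8)): ((y*((8*8)+(2+y)))+(4*z)) -> ((y*(64+(2+y)))+(4*z))
Apply DISTRIBUTE at L (target: (y*(64+(2+y)))): ((y*(64+(2+y)))+(4*z)) -> (((y*64)+(y*(2+y)))+(4*z))
Apply FACTOR at L (target: ((y*64)+(y*(2+y)))): (((y*64)+(y*(2+y)))+(4*z)) -> ((y*(64+(2+y)))+(4*z))

Answer: ((y*(64+(2+y)))+(4*z))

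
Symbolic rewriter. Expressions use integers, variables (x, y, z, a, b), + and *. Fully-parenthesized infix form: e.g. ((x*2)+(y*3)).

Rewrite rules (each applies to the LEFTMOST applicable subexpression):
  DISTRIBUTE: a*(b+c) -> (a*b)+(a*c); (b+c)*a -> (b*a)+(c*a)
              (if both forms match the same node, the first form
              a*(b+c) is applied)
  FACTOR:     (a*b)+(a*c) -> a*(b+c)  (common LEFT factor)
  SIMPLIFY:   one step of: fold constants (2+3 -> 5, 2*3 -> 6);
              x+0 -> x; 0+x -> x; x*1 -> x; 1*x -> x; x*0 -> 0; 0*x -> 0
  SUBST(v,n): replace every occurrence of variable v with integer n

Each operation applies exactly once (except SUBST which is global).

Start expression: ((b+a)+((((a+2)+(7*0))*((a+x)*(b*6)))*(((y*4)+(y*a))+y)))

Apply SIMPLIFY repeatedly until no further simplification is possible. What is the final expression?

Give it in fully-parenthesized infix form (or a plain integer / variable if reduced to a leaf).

Answer: ((b+a)+(((a+2)*((a+x)*(b*6)))*(((y*4)+(y*a))+y)))

Derivation:
Start: ((b+a)+((((a+2)+(7*0))*((a+x)*(b*6)))*(((y*4)+(y*a))+y)))
Step 1: at RLLR: (7*0) -> 0; overall: ((b+a)+((((a+2)+(7*0))*((a+x)*(b*6)))*(((y*4)+(y*a))+y))) -> ((b+a)+((((a+2)+0)*((a+x)*(b*6)))*(((y*4)+(y*a))+y)))
Step 2: at RLL: ((a+2)+0) -> (a+2); overall: ((b+a)+((((a+2)+0)*((a+x)*(b*6)))*(((y*4)+(y*a))+y))) -> ((b+a)+(((a+2)*((a+x)*(b*6)))*(((y*4)+(y*a))+y)))
Fixed point: ((b+a)+(((a+2)*((a+x)*(b*6)))*(((y*4)+(y*a))+y)))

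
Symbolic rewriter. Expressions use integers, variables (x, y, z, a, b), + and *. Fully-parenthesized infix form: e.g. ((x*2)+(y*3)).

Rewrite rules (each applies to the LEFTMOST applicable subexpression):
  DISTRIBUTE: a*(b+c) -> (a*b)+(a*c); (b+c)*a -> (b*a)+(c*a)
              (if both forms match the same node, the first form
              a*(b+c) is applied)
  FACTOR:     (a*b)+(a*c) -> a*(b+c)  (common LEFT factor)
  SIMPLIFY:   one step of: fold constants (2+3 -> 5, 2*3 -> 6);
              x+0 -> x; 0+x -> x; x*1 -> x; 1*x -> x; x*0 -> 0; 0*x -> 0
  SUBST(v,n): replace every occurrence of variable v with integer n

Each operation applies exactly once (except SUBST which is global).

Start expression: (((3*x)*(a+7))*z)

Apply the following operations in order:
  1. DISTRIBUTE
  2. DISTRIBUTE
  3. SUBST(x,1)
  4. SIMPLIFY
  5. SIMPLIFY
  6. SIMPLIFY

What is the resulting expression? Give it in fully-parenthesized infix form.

Start: (((3*x)*(a+7))*z)
Apply DISTRIBUTE at L (target: ((3*x)*(a+7))): (((3*x)*(a+7))*z) -> ((((3*x)*a)+((3*x)*7))*z)
Apply DISTRIBUTE at root (target: ((((3*x)*a)+((3*x)*7))*z)): ((((3*x)*a)+((3*x)*7))*z) -> ((((3*x)*a)*z)+(((3*x)*7)*z))
Apply SUBST(x,1): ((((3*x)*a)*z)+(((3*x)*7)*z)) -> ((((3*1)*a)*z)+(((3*1)*7)*z))
Apply SIMPLIFY at LLL (target: (3*1)): ((((3*1)*a)*z)+(((3*1)*7)*z)) -> (((3*a)*z)+(((3*1)*7)*z))
Apply SIMPLIFY at RLL (target: (3*1)): (((3*a)*z)+(((3*1)*7)*z)) -> (((3*a)*z)+((3*7)*z))
Apply SIMPLIFY at RL (target: (3*7)): (((3*a)*z)+((3*7)*z)) -> (((3*a)*z)+(21*z))

Answer: (((3*a)*z)+(21*z))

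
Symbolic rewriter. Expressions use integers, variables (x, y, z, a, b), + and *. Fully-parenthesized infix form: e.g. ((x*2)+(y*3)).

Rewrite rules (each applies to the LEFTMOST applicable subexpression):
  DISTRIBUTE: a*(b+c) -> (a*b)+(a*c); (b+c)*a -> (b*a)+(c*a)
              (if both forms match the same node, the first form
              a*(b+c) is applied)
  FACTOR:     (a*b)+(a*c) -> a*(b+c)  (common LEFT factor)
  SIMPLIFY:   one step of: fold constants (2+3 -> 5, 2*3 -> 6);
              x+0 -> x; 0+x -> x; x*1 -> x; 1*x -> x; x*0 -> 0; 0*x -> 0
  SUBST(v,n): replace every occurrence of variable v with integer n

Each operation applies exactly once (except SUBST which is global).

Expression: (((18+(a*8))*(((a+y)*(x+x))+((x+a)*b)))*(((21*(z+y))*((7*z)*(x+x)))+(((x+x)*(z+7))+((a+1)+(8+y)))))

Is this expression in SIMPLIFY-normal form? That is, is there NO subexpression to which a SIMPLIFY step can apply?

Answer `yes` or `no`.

Expression: (((18+(a*8))*(((a+y)*(x+x))+((x+a)*b)))*(((21*(z+y))*((7*z)*(x+x)))+(((x+x)*(z+7))+((a+1)+(8+y)))))
Scanning for simplifiable subexpressions (pre-order)...
  at root: (((18+(a*8))*(((a+y)*(x+x))+((x+a)*b)))*(((21*(z+y))*((7*z)*(x+x)))+(((x+x)*(z+7))+((a+1)+(8+y))))) (not simplifiable)
  at L: ((18+(a*8))*(((a+y)*(x+x))+((x+a)*b))) (not simplifiable)
  at LL: (18+(a*8)) (not simplifiable)
  at LLR: (a*8) (not simplifiable)
  at LR: (((a+y)*(x+x))+((x+a)*b)) (not simplifiable)
  at LRL: ((a+y)*(x+x)) (not simplifiable)
  at LRLL: (a+y) (not simplifiable)
  at LRLR: (x+x) (not simplifiable)
  at LRR: ((x+a)*b) (not simplifiable)
  at LRRL: (x+a) (not simplifiable)
  at R: (((21*(z+y))*((7*z)*(x+x)))+(((x+x)*(z+7))+((a+1)+(8+y)))) (not simplifiable)
  at RL: ((21*(z+y))*((7*z)*(x+x))) (not simplifiable)
  at RLL: (21*(z+y)) (not simplifiable)
  at RLLR: (z+y) (not simplifiable)
  at RLR: ((7*z)*(x+x)) (not simplifiable)
  at RLRL: (7*z) (not simplifiable)
  at RLRR: (x+x) (not simplifiable)
  at RR: (((x+x)*(z+7))+((a+1)+(8+y))) (not simplifiable)
  at RRL: ((x+x)*(z+7)) (not simplifiable)
  at RRLL: (x+x) (not simplifiable)
  at RRLR: (z+7) (not simplifiable)
  at RRR: ((a+1)+(8+y)) (not simplifiable)
  at RRRL: (a+1) (not simplifiable)
  at RRRR: (8+y) (not simplifiable)
Result: no simplifiable subexpression found -> normal form.

Answer: yes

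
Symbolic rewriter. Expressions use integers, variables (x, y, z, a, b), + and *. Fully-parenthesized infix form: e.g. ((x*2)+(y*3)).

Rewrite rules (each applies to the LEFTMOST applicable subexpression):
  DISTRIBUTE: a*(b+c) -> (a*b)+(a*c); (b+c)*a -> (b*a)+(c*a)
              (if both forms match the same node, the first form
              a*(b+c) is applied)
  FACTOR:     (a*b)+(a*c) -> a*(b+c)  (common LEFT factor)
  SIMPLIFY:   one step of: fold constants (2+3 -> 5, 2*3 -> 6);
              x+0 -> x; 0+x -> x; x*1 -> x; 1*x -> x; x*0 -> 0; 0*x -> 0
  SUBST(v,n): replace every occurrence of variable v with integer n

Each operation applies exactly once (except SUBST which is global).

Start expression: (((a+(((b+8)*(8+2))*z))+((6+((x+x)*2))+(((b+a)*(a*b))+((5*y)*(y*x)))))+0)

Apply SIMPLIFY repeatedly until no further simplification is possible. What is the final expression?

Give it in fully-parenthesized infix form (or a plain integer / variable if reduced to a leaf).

Start: (((a+(((b+8)*(8+2))*z))+((6+((x+x)*2))+(((b+a)*(a*b))+((5*y)*(y*x)))))+0)
Step 1: at root: (((a+(((b+8)*(8+2))*z))+((6+((x+x)*2))+(((b+a)*(a*b))+((5*y)*(y*x)))))+0) -> ((a+(((b+8)*(8+2))*z))+((6+((x+x)*2))+(((b+a)*(a*b))+((5*y)*(y*x))))); overall: (((a+(((b+8)*(8+2))*z))+((6+((x+x)*2))+(((b+a)*(a*b))+((5*y)*(y*x)))))+0) -> ((a+(((b+8)*(8+2))*z))+((6+((x+x)*2))+(((b+a)*(a*b))+((5*y)*(y*x)))))
Step 2: at LRLR: (8+2) -> 10; overall: ((a+(((b+8)*(8+2))*z))+((6+((x+x)*2))+(((b+a)*(a*b))+((5*y)*(y*x))))) -> ((a+(((b+8)*10)*z))+((6+((x+x)*2))+(((b+a)*(a*b))+((5*y)*(y*x)))))
Fixed point: ((a+(((b+8)*10)*z))+((6+((x+x)*2))+(((b+a)*(a*b))+((5*y)*(y*x)))))

Answer: ((a+(((b+8)*10)*z))+((6+((x+x)*2))+(((b+a)*(a*b))+((5*y)*(y*x)))))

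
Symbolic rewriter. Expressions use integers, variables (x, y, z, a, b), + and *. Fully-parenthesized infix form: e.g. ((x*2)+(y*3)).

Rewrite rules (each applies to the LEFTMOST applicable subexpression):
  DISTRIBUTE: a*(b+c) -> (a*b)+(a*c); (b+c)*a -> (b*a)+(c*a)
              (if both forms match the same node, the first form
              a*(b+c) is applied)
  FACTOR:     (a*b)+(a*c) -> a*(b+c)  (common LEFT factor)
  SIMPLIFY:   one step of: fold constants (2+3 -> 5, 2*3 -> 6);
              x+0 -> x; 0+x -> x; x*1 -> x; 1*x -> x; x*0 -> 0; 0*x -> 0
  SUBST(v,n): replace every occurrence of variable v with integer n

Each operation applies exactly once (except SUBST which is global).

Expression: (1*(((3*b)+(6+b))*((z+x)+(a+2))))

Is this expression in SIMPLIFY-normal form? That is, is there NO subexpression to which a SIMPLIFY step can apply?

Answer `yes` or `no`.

Expression: (1*(((3*b)+(6+b))*((z+x)+(a+2))))
Scanning for simplifiable subexpressions (pre-order)...
  at root: (1*(((3*b)+(6+b))*((z+x)+(a+2)))) (SIMPLIFIABLE)
  at R: (((3*b)+(6+b))*((z+x)+(a+2))) (not simplifiable)
  at RL: ((3*b)+(6+b)) (not simplifiable)
  at RLL: (3*b) (not simplifiable)
  at RLR: (6+b) (not simplifiable)
  at RR: ((z+x)+(a+2)) (not simplifiable)
  at RRL: (z+x) (not simplifiable)
  at RRR: (a+2) (not simplifiable)
Found simplifiable subexpr at path root: (1*(((3*b)+(6+b))*((z+x)+(a+2))))
One SIMPLIFY step would give: (((3*b)+(6+b))*((z+x)+(a+2)))
-> NOT in normal form.

Answer: no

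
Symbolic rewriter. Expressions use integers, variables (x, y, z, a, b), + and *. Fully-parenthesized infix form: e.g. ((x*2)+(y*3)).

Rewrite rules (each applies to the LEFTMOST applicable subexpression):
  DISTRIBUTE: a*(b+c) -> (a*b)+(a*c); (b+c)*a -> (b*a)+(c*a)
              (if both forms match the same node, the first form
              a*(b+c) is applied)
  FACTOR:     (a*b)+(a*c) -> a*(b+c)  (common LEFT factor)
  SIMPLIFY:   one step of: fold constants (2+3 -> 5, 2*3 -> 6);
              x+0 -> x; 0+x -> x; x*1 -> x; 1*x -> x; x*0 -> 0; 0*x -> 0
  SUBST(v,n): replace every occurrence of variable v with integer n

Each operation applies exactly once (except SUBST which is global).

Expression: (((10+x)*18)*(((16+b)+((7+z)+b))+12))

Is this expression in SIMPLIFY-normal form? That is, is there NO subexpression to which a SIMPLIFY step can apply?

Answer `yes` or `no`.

Expression: (((10+x)*18)*(((16+b)+((7+z)+b))+12))
Scanning for simplifiable subexpressions (pre-order)...
  at root: (((10+x)*18)*(((16+b)+((7+z)+b))+12)) (not simplifiable)
  at L: ((10+x)*18) (not simplifiable)
  at LL: (10+x) (not simplifiable)
  at R: (((16+b)+((7+z)+b))+12) (not simplifiable)
  at RL: ((16+b)+((7+z)+b)) (not simplifiable)
  at RLL: (16+b) (not simplifiable)
  at RLR: ((7+z)+b) (not simplifiable)
  at RLRL: (7+z) (not simplifiable)
Result: no simplifiable subexpression found -> normal form.

Answer: yes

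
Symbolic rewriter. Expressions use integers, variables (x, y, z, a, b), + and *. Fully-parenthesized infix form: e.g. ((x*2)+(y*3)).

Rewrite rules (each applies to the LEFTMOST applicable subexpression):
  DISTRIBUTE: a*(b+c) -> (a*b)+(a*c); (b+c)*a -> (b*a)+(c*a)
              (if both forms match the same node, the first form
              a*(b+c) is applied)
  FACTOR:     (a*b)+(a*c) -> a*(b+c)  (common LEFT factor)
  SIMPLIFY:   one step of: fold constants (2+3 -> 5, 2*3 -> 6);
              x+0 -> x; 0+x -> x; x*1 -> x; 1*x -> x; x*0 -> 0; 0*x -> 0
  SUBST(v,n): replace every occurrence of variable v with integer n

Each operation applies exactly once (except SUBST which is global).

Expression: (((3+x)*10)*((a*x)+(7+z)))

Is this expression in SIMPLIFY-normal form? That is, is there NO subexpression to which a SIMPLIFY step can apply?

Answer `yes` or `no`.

Expression: (((3+x)*10)*((a*x)+(7+z)))
Scanning for simplifiable subexpressions (pre-order)...
  at root: (((3+x)*10)*((a*x)+(7+z))) (not simplifiable)
  at L: ((3+x)*10) (not simplifiable)
  at LL: (3+x) (not simplifiable)
  at R: ((a*x)+(7+z)) (not simplifiable)
  at RL: (a*x) (not simplifiable)
  at RR: (7+z) (not simplifiable)
Result: no simplifiable subexpression found -> normal form.

Answer: yes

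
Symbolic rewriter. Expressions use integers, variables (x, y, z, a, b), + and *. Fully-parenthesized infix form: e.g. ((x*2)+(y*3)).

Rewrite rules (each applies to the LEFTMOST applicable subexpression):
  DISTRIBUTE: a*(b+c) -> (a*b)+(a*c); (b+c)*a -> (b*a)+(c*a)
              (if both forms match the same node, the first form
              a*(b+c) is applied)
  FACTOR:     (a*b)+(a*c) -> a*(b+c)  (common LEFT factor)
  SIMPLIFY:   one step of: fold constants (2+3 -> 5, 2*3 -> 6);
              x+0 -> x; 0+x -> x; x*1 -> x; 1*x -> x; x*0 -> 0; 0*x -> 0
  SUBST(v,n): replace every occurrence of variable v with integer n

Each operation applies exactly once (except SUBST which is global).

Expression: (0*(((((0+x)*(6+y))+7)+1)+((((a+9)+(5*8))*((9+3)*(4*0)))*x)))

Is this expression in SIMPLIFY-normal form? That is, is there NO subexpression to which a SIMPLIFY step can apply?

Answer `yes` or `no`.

Expression: (0*(((((0+x)*(6+y))+7)+1)+((((a+9)+(5*8))*((9+3)*(4*0)))*x)))
Scanning for simplifiable subexpressions (pre-order)...
  at root: (0*(((((0+x)*(6+y))+7)+1)+((((a+9)+(5*8))*((9+3)*(4*0)))*x))) (SIMPLIFIABLE)
  at R: (((((0+x)*(6+y))+7)+1)+((((a+9)+(5*8))*((9+3)*(4*0)))*x)) (not simplifiable)
  at RL: ((((0+x)*(6+y))+7)+1) (not simplifiable)
  at RLL: (((0+x)*(6+y))+7) (not simplifiable)
  at RLLL: ((0+x)*(6+y)) (not simplifiable)
  at RLLLL: (0+x) (SIMPLIFIABLE)
  at RLLLR: (6+y) (not simplifiable)
  at RR: ((((a+9)+(5*8))*((9+3)*(4*0)))*x) (not simplifiable)
  at RRL: (((a+9)+(5*8))*((9+3)*(4*0))) (not simplifiable)
  at RRLL: ((a+9)+(5*8)) (not simplifiable)
  at RRLLL: (a+9) (not simplifiable)
  at RRLLR: (5*8) (SIMPLIFIABLE)
  at RRLR: ((9+3)*(4*0)) (not simplifiable)
  at RRLRL: (9+3) (SIMPLIFIABLE)
  at RRLRR: (4*0) (SIMPLIFIABLE)
Found simplifiable subexpr at path root: (0*(((((0+x)*(6+y))+7)+1)+((((a+9)+(5*8))*((9+3)*(4*0)))*x)))
One SIMPLIFY step would give: 0
-> NOT in normal form.

Answer: no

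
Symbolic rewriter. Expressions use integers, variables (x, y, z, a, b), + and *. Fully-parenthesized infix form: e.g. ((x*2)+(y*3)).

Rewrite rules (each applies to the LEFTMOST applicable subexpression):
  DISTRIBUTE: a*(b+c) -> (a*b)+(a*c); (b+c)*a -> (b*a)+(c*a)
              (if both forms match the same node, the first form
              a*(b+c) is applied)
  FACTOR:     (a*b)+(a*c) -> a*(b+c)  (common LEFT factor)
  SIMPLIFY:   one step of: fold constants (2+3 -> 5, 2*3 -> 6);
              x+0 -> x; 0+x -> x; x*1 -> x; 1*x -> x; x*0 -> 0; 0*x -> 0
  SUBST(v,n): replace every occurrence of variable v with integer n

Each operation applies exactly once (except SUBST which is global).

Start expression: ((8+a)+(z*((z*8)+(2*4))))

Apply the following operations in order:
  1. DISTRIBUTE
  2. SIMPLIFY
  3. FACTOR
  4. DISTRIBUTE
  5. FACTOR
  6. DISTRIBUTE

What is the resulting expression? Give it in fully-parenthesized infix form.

Answer: ((8+a)+((z*(z*8))+(z*8)))

Derivation:
Start: ((8+a)+(z*((z*8)+(2*4))))
Apply DISTRIBUTE at R (target: (z*((z*8)+(2*4)))): ((8+a)+(z*((z*8)+(2*4)))) -> ((8+a)+((z*(z*8))+(z*(2*4))))
Apply SIMPLIFY at RRR (target: (2*4)): ((8+a)+((z*(z*8))+(z*(2*4)))) -> ((8+a)+((z*(z*8))+(z*8)))
Apply FACTOR at R (target: ((z*(z*8))+(z*8))): ((8+a)+((z*(z*8))+(z*8))) -> ((8+a)+(z*((z*8)+8)))
Apply DISTRIBUTE at R (target: (z*((z*8)+8))): ((8+a)+(z*((z*8)+8))) -> ((8+a)+((z*(z*8))+(z*8)))
Apply FACTOR at R (target: ((z*(z*8))+(z*8))): ((8+a)+((z*(z*8))+(z*8))) -> ((8+a)+(z*((z*8)+8)))
Apply DISTRIBUTE at R (target: (z*((z*8)+8))): ((8+a)+(z*((z*8)+8))) -> ((8+a)+((z*(z*8))+(z*8)))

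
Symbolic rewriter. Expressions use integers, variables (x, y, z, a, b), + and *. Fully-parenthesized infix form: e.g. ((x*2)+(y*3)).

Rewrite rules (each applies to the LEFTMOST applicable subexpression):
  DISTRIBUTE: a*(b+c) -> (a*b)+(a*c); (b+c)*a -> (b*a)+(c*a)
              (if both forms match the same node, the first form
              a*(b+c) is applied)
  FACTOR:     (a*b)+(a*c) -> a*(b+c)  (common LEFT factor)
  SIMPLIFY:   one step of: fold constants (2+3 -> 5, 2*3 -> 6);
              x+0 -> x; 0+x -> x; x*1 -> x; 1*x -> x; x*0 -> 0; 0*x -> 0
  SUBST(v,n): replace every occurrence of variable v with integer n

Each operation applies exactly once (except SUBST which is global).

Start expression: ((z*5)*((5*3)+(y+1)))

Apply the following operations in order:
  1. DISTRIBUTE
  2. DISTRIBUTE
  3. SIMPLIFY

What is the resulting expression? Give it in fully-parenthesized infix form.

Answer: (((z*5)*15)+(((z*5)*y)+((z*5)*1)))

Derivation:
Start: ((z*5)*((5*3)+(y+1)))
Apply DISTRIBUTE at root (target: ((z*5)*((5*3)+(y+1)))): ((z*5)*((5*3)+(y+1))) -> (((z*5)*(5*3))+((z*5)*(y+1)))
Apply DISTRIBUTE at R (target: ((z*5)*(y+1))): (((z*5)*(5*3))+((z*5)*(y+1))) -> (((z*5)*(5*3))+(((z*5)*y)+((z*5)*1)))
Apply SIMPLIFY at LR (target: (5*3)): (((z*5)*(5*3))+(((z*5)*y)+((z*5)*1))) -> (((z*5)*15)+(((z*5)*y)+((z*5)*1)))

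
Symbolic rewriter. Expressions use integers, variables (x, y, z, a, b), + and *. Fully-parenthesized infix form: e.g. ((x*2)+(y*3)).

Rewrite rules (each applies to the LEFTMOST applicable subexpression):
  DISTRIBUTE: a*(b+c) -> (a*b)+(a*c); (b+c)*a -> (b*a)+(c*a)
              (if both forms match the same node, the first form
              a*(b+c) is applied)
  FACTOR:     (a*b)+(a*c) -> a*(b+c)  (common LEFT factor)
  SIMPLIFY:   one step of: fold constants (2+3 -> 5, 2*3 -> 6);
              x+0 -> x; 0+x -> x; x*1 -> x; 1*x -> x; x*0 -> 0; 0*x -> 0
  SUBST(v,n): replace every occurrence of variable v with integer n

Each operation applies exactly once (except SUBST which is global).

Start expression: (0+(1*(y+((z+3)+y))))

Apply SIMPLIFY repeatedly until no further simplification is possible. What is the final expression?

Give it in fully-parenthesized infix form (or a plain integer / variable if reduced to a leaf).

Start: (0+(1*(y+((z+3)+y))))
Step 1: at root: (0+(1*(y+((z+3)+y)))) -> (1*(y+((z+3)+y))); overall: (0+(1*(y+((z+3)+y)))) -> (1*(y+((z+3)+y)))
Step 2: at root: (1*(y+((z+3)+y))) -> (y+((z+3)+y)); overall: (1*(y+((z+3)+y))) -> (y+((z+3)+y))
Fixed point: (y+((z+3)+y))

Answer: (y+((z+3)+y))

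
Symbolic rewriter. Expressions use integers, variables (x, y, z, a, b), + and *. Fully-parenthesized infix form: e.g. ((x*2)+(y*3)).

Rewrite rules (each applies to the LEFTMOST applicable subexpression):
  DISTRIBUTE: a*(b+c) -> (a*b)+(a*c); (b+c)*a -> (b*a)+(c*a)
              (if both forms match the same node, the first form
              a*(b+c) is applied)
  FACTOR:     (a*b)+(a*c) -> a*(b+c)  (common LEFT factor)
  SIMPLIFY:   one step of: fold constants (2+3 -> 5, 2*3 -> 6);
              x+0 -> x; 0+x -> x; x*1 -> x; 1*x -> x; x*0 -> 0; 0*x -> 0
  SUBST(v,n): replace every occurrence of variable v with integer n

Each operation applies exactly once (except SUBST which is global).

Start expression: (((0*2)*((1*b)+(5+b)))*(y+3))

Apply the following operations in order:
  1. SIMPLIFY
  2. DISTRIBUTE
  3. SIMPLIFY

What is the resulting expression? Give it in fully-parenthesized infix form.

Answer: ((0*y)+((0*((1*b)+(5+b)))*3))

Derivation:
Start: (((0*2)*((1*b)+(5+b)))*(y+3))
Apply SIMPLIFY at LL (target: (0*2)): (((0*2)*((1*b)+(5+b)))*(y+3)) -> ((0*((1*b)+(5+b)))*(y+3))
Apply DISTRIBUTE at root (target: ((0*((1*b)+(5+b)))*(y+3))): ((0*((1*b)+(5+b)))*(y+3)) -> (((0*((1*b)+(5+b)))*y)+((0*((1*b)+(5+b)))*3))
Apply SIMPLIFY at LL (target: (0*((1*b)+(5+b)))): (((0*((1*b)+(5+b)))*y)+((0*((1*b)+(5+b)))*3)) -> ((0*y)+((0*((1*b)+(5+b)))*3))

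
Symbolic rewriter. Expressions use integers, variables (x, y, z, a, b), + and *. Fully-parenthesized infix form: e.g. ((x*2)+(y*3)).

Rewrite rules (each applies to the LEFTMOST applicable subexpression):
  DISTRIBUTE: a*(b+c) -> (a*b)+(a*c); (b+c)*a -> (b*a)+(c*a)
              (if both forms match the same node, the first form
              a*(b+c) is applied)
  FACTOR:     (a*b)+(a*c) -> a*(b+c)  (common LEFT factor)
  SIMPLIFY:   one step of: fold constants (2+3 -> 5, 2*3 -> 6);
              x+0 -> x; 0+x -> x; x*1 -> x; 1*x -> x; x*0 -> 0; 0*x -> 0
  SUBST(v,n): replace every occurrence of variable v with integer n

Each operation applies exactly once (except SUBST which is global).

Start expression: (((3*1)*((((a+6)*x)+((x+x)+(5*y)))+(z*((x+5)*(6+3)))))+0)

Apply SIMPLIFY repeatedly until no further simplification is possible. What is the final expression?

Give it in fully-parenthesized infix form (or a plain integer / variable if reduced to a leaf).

Start: (((3*1)*((((a+6)*x)+((x+x)+(5*y)))+(z*((x+5)*(6+3)))))+0)
Step 1: at root: (((3*1)*((((a+6)*x)+((x+x)+(5*y)))+(z*((x+5)*(6+3)))))+0) -> ((3*1)*((((a+6)*x)+((x+x)+(5*y)))+(z*((x+5)*(6+3))))); overall: (((3*1)*((((a+6)*x)+((x+x)+(5*y)))+(z*((x+5)*(6+3)))))+0) -> ((3*1)*((((a+6)*x)+((x+x)+(5*y)))+(z*((x+5)*(6+3)))))
Step 2: at L: (3*1) -> 3; overall: ((3*1)*((((a+6)*x)+((x+x)+(5*y)))+(z*((x+5)*(6+3))))) -> (3*((((a+6)*x)+((x+x)+(5*y)))+(z*((x+5)*(6+3)))))
Step 3: at RRRR: (6+3) -> 9; overall: (3*((((a+6)*x)+((x+x)+(5*y)))+(z*((x+5)*(6+3))))) -> (3*((((a+6)*x)+((x+x)+(5*y)))+(z*((x+5)*9))))
Fixed point: (3*((((a+6)*x)+((x+x)+(5*y)))+(z*((x+5)*9))))

Answer: (3*((((a+6)*x)+((x+x)+(5*y)))+(z*((x+5)*9))))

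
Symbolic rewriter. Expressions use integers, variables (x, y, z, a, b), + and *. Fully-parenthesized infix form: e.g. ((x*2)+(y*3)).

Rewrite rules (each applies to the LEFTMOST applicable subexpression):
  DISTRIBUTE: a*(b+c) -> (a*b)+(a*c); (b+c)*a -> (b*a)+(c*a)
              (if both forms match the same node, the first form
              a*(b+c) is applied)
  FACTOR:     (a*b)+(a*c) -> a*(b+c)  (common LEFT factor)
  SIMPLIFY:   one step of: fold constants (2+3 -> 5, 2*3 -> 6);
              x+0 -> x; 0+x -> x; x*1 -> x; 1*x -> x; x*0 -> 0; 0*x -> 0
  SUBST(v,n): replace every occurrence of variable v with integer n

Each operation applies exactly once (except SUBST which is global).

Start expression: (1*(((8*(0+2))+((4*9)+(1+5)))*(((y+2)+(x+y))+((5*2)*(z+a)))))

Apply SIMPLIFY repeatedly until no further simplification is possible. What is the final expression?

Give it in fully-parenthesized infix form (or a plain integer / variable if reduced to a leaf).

Answer: (58*(((y+2)+(x+y))+(10*(z+a))))

Derivation:
Start: (1*(((8*(0+2))+((4*9)+(1+5)))*(((y+2)+(x+y))+((5*2)*(z+a)))))
Step 1: at root: (1*(((8*(0+2))+((4*9)+(1+5)))*(((y+2)+(x+y))+((5*2)*(z+a))))) -> (((8*(0+2))+((4*9)+(1+5)))*(((y+2)+(x+y))+((5*2)*(z+a)))); overall: (1*(((8*(0+2))+((4*9)+(1+5)))*(((y+2)+(x+y))+((5*2)*(z+a))))) -> (((8*(0+2))+((4*9)+(1+5)))*(((y+2)+(x+y))+((5*2)*(z+a))))
Step 2: at LLR: (0+2) -> 2; overall: (((8*(0+2))+((4*9)+(1+5)))*(((y+2)+(x+y))+((5*2)*(z+a)))) -> (((8*2)+((4*9)+(1+5)))*(((y+2)+(x+y))+((5*2)*(z+a))))
Step 3: at LL: (8*2) -> 16; overall: (((8*2)+((4*9)+(1+5)))*(((y+2)+(x+y))+((5*2)*(z+a)))) -> ((16+((4*9)+(1+5)))*(((y+2)+(x+y))+((5*2)*(z+a))))
Step 4: at LRL: (4*9) -> 36; overall: ((16+((4*9)+(1+5)))*(((y+2)+(x+y))+((5*2)*(z+a)))) -> ((16+(36+(1+5)))*(((y+2)+(x+y))+((5*2)*(z+a))))
Step 5: at LRR: (1+5) -> 6; overall: ((16+(36+(1+5)))*(((y+2)+(x+y))+((5*2)*(z+a)))) -> ((16+(36+6))*(((y+2)+(x+y))+((5*2)*(z+a))))
Step 6: at LR: (36+6) -> 42; overall: ((16+(36+6))*(((y+2)+(x+y))+((5*2)*(z+a)))) -> ((16+42)*(((y+2)+(x+y))+((5*2)*(z+a))))
Step 7: at L: (16+42) -> 58; overall: ((16+42)*(((y+2)+(x+y))+((5*2)*(z+a)))) -> (58*(((y+2)+(x+y))+((5*2)*(z+a))))
Step 8: at RRL: (5*2) -> 10; overall: (58*(((y+2)+(x+y))+((5*2)*(z+a)))) -> (58*(((y+2)+(x+y))+(10*(z+a))))
Fixed point: (58*(((y+2)+(x+y))+(10*(z+a))))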